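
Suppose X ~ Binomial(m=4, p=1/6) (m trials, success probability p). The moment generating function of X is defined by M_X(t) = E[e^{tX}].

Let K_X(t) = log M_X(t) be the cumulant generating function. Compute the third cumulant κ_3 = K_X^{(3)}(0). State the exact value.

κ_3 = D^3[K](0) = 10/27

M_X(t) = (e^(t)/6 + 5/6)^4
K_X(t) = log M_X(t) = 4*log(e^(t)/6 + 5/6)
D^3[K](t) = (-20*e^(2*t) + 100*e^(t))/(e^(3*t) + 15*e^(2*t) + 75*e^(t) + 125)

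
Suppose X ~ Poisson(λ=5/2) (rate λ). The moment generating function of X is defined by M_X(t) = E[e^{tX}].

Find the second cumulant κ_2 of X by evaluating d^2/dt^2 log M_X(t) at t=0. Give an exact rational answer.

M_X(t) = e^(5*e^(t)/2 - 5/2)
K_X(t) = log M_X(t) = 5*e^(t)/2 - 5/2
K^(2)(t) = 5*e^(t)/2

κ_2 = K^(2)(0) = 5/2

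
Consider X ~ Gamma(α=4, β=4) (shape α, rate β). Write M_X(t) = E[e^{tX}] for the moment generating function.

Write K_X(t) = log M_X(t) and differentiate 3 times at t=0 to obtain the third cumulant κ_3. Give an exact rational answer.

κ_3 = D^3[K](0) = 1/8

M_X(t) = 256/(4 - t)^4
K_X(t) = log M_X(t) = -4*log(4 - t) + 8*log(2)
D^3[K](t) = -8/(t^3 - 12*t^2 + 48*t - 64)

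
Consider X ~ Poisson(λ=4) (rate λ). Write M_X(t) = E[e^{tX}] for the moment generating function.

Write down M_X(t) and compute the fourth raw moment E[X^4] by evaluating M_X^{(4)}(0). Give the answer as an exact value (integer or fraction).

E[X^4] = M′′′′(0) = 756

M_X(t) = e^(4*e^(t) - 4)
M′(t) = 4*e^(-4)*e^(t)*e^(4*e^(t))
M′′(t) = (16*e^(2*t)*e^(4*e^(t)) + 4*e^(t)*e^(4*e^(t)))*e^(-4)
M′′′(t) = (64*e^(3*t)*e^(4*e^(t)) + 48*e^(2*t)*e^(4*e^(t)) + 4*e^(t)*e^(4*e^(t)))*e^(-4)
M′′′′(t) = (256*e^(4*t)*e^(4*e^(t)) + 384*e^(3*t)*e^(4*e^(t)) + 112*e^(2*t)*e^(4*e^(t)) + 4*e^(t)*e^(4*e^(t)))*e^(-4)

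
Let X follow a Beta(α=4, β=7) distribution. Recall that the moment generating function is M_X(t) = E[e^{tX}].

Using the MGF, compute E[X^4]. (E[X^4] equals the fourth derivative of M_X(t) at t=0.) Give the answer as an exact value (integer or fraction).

E[X^4] = M′′′′(0) = 5/143

M_X(t) = ₁F₁(4; 11; t)
M′(t) = 4*₁F₁(5; 12; t)/11
M′′(t) = 5*₁F₁(6; 13; t)/33
M′′′(t) = 10*₁F₁(7; 14; t)/143
M′′′′(t) = 5*₁F₁(8; 15; t)/143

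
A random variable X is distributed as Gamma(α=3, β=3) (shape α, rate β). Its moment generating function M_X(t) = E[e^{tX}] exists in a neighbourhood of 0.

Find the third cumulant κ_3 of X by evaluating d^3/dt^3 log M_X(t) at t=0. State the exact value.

κ_3 = K^(3)(0) = 2/9

M_X(t) = 27/(3 - t)^3
K_X(t) = log M_X(t) = -3*log(3 - t) + 3*log(3)
K^(3)(t) = -6/(t^3 - 9*t^2 + 27*t - 27)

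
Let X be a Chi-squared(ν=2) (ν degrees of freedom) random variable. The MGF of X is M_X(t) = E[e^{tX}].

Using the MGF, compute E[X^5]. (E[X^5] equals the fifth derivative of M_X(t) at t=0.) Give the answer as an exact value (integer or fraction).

M_X(t) = 1/(1 - 2*t)
D^5[M](t) = 3840/(64*t^6 - 192*t^5 + 240*t^4 - 160*t^3 + 60*t^2 - 12*t + 1)

E[X^5] = D^5[M](0) = 3840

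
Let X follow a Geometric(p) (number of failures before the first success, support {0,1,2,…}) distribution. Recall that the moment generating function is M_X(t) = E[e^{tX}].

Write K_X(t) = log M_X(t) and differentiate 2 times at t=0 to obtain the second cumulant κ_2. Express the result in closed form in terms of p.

κ_2 = K′′(0) = (1 - p)/p^2

M_X(t) = p/(-(1 - p)*e^(t) + 1)
K_X(t) = log M_X(t) = log(p) - log(-(1 - p)*e^(t) + 1)
K′(t) = (-p*e^(t) + e^(t))/(p*e^(t) - e^(t) + 1)
K′′(t) = (-p*e^(t) + e^(t))/(p^2*e^(2*t) - 2*p*e^(2*t) + 2*p*e^(t) + e^(2*t) - 2*e^(t) + 1)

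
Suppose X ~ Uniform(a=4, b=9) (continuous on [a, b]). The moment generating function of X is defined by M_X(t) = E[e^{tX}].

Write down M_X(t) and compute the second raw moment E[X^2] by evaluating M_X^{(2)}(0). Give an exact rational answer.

E[X^2] = M′′(0) = 133/3

M_X(t) = (e^(9*t) - e^(4*t))/(5*t)
M′(t) = (9*t*e^(9*t) - 4*t*e^(4*t) - e^(9*t) + e^(4*t))/(5*t^2)
M′′(t) = (81*t^2*e^(9*t) - 16*t^2*e^(4*t) - 18*t*e^(9*t) + 8*t*e^(4*t) + 2*e^(9*t) - 2*e^(4*t))/(5*t^3)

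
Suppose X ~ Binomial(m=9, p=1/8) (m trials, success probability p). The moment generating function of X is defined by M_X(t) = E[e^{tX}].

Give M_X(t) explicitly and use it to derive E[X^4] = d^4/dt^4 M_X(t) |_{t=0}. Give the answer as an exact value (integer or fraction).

M_X(t) = (e^(t)/8 + 7/8)^9

E[X^4] = M′′′′(0) = 4005/256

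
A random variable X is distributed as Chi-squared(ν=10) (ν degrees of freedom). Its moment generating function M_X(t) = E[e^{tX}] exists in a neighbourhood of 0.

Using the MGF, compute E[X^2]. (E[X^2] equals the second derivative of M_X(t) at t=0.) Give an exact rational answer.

M_X(t) = (1 - 2*t)^(-5)
D^2[M](t) = -120/(128*t^7 - 448*t^6 + 672*t^5 - 560*t^4 + 280*t^3 - 84*t^2 + 14*t - 1)

E[X^2] = D^2[M](0) = 120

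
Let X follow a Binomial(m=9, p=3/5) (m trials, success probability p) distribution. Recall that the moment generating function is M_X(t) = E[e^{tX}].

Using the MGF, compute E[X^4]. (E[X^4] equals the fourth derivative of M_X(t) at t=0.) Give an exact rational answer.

M_X(t) = (3*e^(t)/5 + 2/5)^9

E[X^4] = D^4[M](0) = 769959/625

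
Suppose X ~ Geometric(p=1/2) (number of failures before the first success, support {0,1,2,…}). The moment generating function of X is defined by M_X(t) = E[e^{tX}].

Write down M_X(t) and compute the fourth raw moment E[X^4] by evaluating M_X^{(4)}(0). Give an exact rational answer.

M_X(t) = 1/(2*(1 - e^(t)/2))
M^(4)(t) = (-e^(4*t) - 22*e^(3*t) - 44*e^(2*t) - 8*e^(t))/(e^(5*t) - 10*e^(4*t) + 40*e^(3*t) - 80*e^(2*t) + 80*e^(t) - 32)

E[X^4] = M^(4)(0) = 75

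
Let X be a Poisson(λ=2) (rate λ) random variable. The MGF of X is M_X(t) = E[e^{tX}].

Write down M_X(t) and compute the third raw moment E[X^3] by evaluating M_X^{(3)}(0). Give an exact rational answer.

M_X(t) = e^(2*e^(t) - 2)
dM/dt = 2*e^(-2)*e^(t)*e^(2*e^(t))
d^2M/dt^2 = (4*e^(2*t)*e^(2*e^(t)) + 2*e^(t)*e^(2*e^(t)))*e^(-2)
d^3M/dt^3 = (8*e^(3*t)*e^(2*e^(t)) + 12*e^(2*t)*e^(2*e^(t)) + 2*e^(t)*e^(2*e^(t)))*e^(-2)

E[X^3] = d^3M/dt^3 |_{t=0} = 22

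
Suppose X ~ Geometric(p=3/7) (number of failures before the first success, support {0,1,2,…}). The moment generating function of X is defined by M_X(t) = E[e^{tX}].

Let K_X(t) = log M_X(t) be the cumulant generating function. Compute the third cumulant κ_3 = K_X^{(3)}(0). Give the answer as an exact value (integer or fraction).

M_X(t) = 3/(7*(1 - 4*e^(t)/7))
K_X(t) = log M_X(t) = -log(1 - 4*e^(t)/7) - log(7) + log(3)
dK/dt = -4*e^(t)/(4*e^(t) - 7)
d^2K/dt^2 = 28*e^(t)/(16*e^(2*t) - 56*e^(t) + 49)
d^3K/dt^3 = (-112*e^(2*t) - 196*e^(t))/(64*e^(3*t) - 336*e^(2*t) + 588*e^(t) - 343)

κ_3 = d^3K/dt^3 |_{t=0} = 308/27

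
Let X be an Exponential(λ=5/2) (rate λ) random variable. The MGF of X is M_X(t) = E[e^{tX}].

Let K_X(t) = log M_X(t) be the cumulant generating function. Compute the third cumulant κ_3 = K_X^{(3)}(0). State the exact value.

κ_3 = d^3K/dt^3 |_{t=0} = 16/125

M_X(t) = 5/(2*(5/2 - t))
K_X(t) = log M_X(t) = -log(5/2 - t) - log(2) + log(5)
dK/dt = -2/(2*t - 5)
d^2K/dt^2 = 4/(4*t^2 - 20*t + 25)
d^3K/dt^3 = -16/(8*t^3 - 60*t^2 + 150*t - 125)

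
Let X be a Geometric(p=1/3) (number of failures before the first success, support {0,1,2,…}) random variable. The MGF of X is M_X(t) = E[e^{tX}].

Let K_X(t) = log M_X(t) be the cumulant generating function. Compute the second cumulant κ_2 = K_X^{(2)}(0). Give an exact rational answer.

κ_2 = K′′(0) = 6

M_X(t) = 1/(3*(1 - 2*e^(t)/3))
K_X(t) = log M_X(t) = -log(1 - 2*e^(t)/3) - log(3)
K′(t) = -2*e^(t)/(2*e^(t) - 3)
K′′(t) = 6*e^(t)/(4*e^(2*t) - 12*e^(t) + 9)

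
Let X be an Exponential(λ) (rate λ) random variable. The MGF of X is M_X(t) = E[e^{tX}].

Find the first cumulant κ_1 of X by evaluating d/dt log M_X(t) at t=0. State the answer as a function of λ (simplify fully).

M_X(t) = λ/(λ - t)
K_X(t) = log M_X(t) = log(λ) - log(λ - t)
dK/dt = -1/(-λ + t)

κ_1 = dK/dt |_{t=0} = 1/λ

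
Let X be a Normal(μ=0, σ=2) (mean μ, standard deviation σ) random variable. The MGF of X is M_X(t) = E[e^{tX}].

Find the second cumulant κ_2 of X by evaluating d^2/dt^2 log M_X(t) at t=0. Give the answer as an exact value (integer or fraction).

M_X(t) = e^(2*t^2)
K_X(t) = log M_X(t) = 2*t^2
dK/dt = 4*t
d^2K/dt^2 = 4

κ_2 = d^2K/dt^2 |_{t=0} = 4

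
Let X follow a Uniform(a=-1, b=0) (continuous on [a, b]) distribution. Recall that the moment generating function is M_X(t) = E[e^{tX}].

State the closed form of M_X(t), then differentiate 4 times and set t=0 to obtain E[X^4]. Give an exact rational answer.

M_X(t) = (1 - e^(-t))/t
dM/dt = (t - e^(t) + 1)*e^(-t)/t^2
d^2M/dt^2 = (-t^2 - 2*t + 2*e^(t) - 2)*e^(-t)/t^3
d^3M/dt^3 = (t^3 + 3*t^2 + 6*t - 6*e^(t) + 6)*e^(-t)/t^4
d^4M/dt^4 = (-t^4 - 4*t^3 - 12*t^2 - 24*t + 24*e^(t) - 24)*e^(-t)/t^5

E[X^4] = d^4M/dt^4 |_{t=0} = 1/5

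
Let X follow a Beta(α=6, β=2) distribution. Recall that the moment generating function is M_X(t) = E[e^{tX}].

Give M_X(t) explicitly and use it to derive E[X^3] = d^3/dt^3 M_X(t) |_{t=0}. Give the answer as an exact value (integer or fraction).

M_X(t) = ₁F₁(6; 8; t)
dM/dt = 3*₁F₁(7; 9; t)/4
d^2M/dt^2 = 7*₁F₁(8; 10; t)/12
d^3M/dt^3 = 7*₁F₁(9; 11; t)/15

E[X^3] = d^3M/dt^3 |_{t=0} = 7/15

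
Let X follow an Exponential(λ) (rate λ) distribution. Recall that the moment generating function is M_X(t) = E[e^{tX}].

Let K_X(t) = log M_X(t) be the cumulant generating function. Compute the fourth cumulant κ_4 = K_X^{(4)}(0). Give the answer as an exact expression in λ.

κ_4 = d^4K/dt^4 |_{t=0} = 6/λ^4

M_X(t) = λ/(λ - t)
K_X(t) = log M_X(t) = log(λ) - log(λ - t)
dK/dt = -1/(-λ + t)
d^2K/dt^2 = 1/(λ^2 - 2*λ*t + t^2)
d^3K/dt^3 = -2/(-λ^3 + 3*λ^2*t - 3*λ*t^2 + t^3)
d^4K/dt^4 = 6/(λ^4 - 4*λ^3*t + 6*λ^2*t^2 - 4*λ*t^3 + t^4)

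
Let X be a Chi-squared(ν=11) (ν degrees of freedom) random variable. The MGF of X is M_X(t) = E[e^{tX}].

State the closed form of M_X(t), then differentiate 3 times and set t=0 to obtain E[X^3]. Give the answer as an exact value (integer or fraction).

M_X(t) = (1 - 2*t)^(-11/2)

E[X^3] = D^3[M](0) = 2145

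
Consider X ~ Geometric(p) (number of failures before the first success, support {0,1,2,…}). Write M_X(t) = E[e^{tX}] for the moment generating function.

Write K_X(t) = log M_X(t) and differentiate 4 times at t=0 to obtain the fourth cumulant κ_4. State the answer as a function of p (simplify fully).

M_X(t) = p/(-(1 - p)*e^(t) + 1)
K_X(t) = log M_X(t) = log(p) - log(-(1 - p)*e^(t) + 1)
K′(t) = (-p*e^(t) + e^(t))/(p*e^(t) - e^(t) + 1)
K′′(t) = (-p*e^(t) + e^(t))/(p^2*e^(2*t) - 2*p*e^(2*t) + 2*p*e^(t) + e^(2*t) - 2*e^(t) + 1)

κ_4 = K′′′′(0) = (-p^3 + 7*p^2 - 12*p + 6)/p^4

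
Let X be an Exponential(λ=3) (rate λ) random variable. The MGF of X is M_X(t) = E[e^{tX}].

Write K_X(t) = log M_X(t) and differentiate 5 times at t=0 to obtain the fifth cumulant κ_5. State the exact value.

κ_5 = K^(5)(0) = 8/81

M_X(t) = 3/(3 - t)
K_X(t) = log M_X(t) = -log(3 - t) + log(3)
K^(5)(t) = -24/(t^5 - 15*t^4 + 90*t^3 - 270*t^2 + 405*t - 243)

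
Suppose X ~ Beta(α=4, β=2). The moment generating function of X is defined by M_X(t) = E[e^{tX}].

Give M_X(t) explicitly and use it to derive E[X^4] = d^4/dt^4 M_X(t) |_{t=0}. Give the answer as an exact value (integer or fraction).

E[X^4] = M′′′′(0) = 5/18

M_X(t) = ₁F₁(4; 6; t)
M′(t) = 2*₁F₁(5; 7; t)/3
M′′(t) = 10*₁F₁(6; 8; t)/21
M′′′(t) = 5*₁F₁(7; 9; t)/14
M′′′′(t) = 5*₁F₁(8; 10; t)/18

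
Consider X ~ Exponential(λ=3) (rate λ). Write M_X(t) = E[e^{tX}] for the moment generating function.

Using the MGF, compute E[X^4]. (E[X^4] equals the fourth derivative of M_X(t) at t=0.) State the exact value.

M_X(t) = 3/(3 - t)
D^4[M](t) = -72/(t^5 - 15*t^4 + 90*t^3 - 270*t^2 + 405*t - 243)

E[X^4] = D^4[M](0) = 8/27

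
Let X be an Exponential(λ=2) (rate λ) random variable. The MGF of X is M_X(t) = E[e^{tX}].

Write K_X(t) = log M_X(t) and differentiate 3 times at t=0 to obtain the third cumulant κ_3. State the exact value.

M_X(t) = 2/(2 - t)
K_X(t) = log M_X(t) = -log(2 - t) + log(2)
K^(3)(t) = -2/(t^3 - 6*t^2 + 12*t - 8)

κ_3 = K^(3)(0) = 1/4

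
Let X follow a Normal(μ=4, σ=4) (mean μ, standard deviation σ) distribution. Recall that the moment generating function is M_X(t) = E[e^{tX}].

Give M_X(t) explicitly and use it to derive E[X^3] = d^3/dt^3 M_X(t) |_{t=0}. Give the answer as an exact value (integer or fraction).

E[X^3] = d^3M/dt^3 |_{t=0} = 256

M_X(t) = e^(8*t^2 + 4*t)
dM/dt = 16*t*e^(4*t)*e^(8*t^2) + 4*e^(4*t)*e^(8*t^2)
d^2M/dt^2 = 256*t^2*e^(4*t)*e^(8*t^2) + 128*t*e^(4*t)*e^(8*t^2) + 32*e^(4*t)*e^(8*t^2)
d^3M/dt^3 = 4096*t^3*e^(4*t)*e^(8*t^2) + 3072*t^2*e^(4*t)*e^(8*t^2) + 1536*t*e^(4*t)*e^(8*t^2) + 256*e^(4*t)*e^(8*t^2)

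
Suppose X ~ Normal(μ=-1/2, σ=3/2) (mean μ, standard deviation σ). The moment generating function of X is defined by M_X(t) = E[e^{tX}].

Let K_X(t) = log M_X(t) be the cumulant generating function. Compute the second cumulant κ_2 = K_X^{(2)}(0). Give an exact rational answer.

κ_2 = K′′(0) = 9/4

M_X(t) = e^(9*t^2/8 - t/2)
K_X(t) = log M_X(t) = 9*t^2/8 - t/2
K′(t) = 9*t/4 - 1/2
K′′(t) = 9/4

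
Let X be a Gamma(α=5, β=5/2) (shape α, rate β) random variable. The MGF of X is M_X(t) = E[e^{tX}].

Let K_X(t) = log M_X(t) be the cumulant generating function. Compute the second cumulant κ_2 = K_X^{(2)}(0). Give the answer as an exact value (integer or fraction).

κ_2 = d^2K/dt^2 |_{t=0} = 4/5

M_X(t) = 3125/(32*(5/2 - t)^5)
K_X(t) = log M_X(t) = -5*log(5/2 - t) - 5*log(2) + 5*log(5)
dK/dt = -10/(2*t - 5)
d^2K/dt^2 = 20/(4*t^2 - 20*t + 25)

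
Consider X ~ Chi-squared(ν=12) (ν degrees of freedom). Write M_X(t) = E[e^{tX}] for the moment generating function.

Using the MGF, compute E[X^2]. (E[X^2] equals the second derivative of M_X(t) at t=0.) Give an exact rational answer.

E[X^2] = D^2[M](0) = 168

M_X(t) = (1 - 2*t)^(-6)
D^2[M](t) = 168/(256*t^8 - 1024*t^7 + 1792*t^6 - 1792*t^5 + 1120*t^4 - 448*t^3 + 112*t^2 - 16*t + 1)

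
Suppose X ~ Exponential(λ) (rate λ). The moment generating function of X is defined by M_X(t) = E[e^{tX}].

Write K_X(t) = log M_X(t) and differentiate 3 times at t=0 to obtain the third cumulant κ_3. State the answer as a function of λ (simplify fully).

M_X(t) = λ/(λ - t)
K_X(t) = log M_X(t) = log(λ) - log(λ - t)
K^(3)(t) = -2/(-λ^3 + 3*λ^2*t - 3*λ*t^2 + t^3)

κ_3 = K^(3)(0) = 2/λ^3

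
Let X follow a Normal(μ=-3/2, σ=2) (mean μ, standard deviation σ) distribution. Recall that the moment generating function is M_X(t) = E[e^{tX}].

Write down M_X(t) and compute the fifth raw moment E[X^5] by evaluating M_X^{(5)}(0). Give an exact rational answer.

M_X(t) = e^(2*t^2 - 3*t/2)
M′(t) = 4*t*e^(-3*t/2)*e^(2*t^2) - 3*e^(-3*t/2)*e^(2*t^2)/2
M′′(t) = (64*t^2*e^(2*t^2) - 48*t*e^(2*t^2) + 25*e^(2*t^2))*e^(-3*t/2)/4
M′′′(t) = (512*t^3*e^(2*t^2) - 576*t^2*e^(2*t^2) + 600*t*e^(2*t^2) - 171*e^(2*t^2))*e^(-3*t/2)/8
M′′′′(t) = (4096*t^4*e^(2*t^2) - 6144*t^3*e^(2*t^2) + 9600*t^2*e^(2*t^2) - 5472*t*e^(2*t^2) + 1713*e^(2*t^2))*e^(-3*t/2)/16
M′′′′′(t) = (32768*t^5*e^(2*t^2) - 61440*t^4*e^(2*t^2) + 128000*t^3*e^(2*t^2) - 109440*t^2*e^(2*t^2) + 68520*t*e^(2*t^2) - 16083*e^(2*t^2))*e^(-3*t/2)/32

E[X^5] = M′′′′′(0) = -16083/32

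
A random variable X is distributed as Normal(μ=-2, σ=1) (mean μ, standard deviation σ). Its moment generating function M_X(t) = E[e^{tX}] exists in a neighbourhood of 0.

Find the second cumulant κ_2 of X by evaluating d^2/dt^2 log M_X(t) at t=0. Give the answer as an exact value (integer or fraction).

M_X(t) = e^(t^2/2 - 2*t)
K_X(t) = log M_X(t) = t^2/2 - 2*t
D^2[K](t) = 1

κ_2 = D^2[K](0) = 1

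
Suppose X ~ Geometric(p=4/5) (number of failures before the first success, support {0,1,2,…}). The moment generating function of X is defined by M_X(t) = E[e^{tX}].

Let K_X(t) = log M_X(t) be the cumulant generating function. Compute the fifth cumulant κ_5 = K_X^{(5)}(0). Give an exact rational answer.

M_X(t) = 4/(5*(1 - e^(t)/5))
K_X(t) = log M_X(t) = -log(1 - e^(t)/5) - log(5) + 2*log(2)
dK/dt = -e^(t)/(e^(t) - 5)
d^2K/dt^2 = 5*e^(t)/(e^(2*t) - 10*e^(t) + 25)
d^3K/dt^3 = (-5*e^(2*t) - 25*e^(t))/(e^(3*t) - 15*e^(2*t) + 75*e^(t) - 125)
d^4K/dt^4 = (5*e^(3*t) + 100*e^(2*t) + 125*e^(t))/(e^(4*t) - 20*e^(3*t) + 150*e^(2*t) - 500*e^(t) + 625)
d^5K/dt^5 = (-5*e^(4*t) - 275*e^(3*t) - 1375*e^(2*t) - 625*e^(t))/(e^(5*t) - 25*e^(4*t) + 250*e^(3*t) - 1250*e^(2*t) + 3125*e^(t) - 3125)

κ_5 = d^5K/dt^5 |_{t=0} = 285/128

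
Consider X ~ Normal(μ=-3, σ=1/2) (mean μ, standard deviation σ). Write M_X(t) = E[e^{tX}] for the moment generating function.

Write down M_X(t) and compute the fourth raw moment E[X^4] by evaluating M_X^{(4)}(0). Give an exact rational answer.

M_X(t) = e^(t^2/8 - 3*t)
M′(t) = t*e^(-3*t)*e^(t^2/8)/4 - 3*e^(-3*t)*e^(t^2/8)
M′′(t) = (t^2*e^(t^2/8) - 24*t*e^(t^2/8) + 148*e^(t^2/8))*e^(-3*t)/16
M′′′(t) = (t^3*e^(t^2/8) - 36*t^2*e^(t^2/8) + 444*t*e^(t^2/8) - 1872*e^(t^2/8))*e^(-3*t)/64
M′′′′(t) = (t^4*e^(t^2/8) - 48*t^3*e^(t^2/8) + 888*t^2*e^(t^2/8) - 7488*t*e^(t^2/8) + 24240*e^(t^2/8))*e^(-3*t)/256

E[X^4] = M′′′′(0) = 1515/16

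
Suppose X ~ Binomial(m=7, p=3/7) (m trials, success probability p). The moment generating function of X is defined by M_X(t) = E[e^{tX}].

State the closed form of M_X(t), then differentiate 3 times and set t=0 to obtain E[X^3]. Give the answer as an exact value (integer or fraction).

M_X(t) = (3*e^(t)/7 + 4/7)^7
D^3[M](t) = 2187*e^(7*t)/2401 + 629856*e^(6*t)/117649 + 1458000*e^(5*t)/117649 + 1658880*e^(4*t)/117649 + 933120*e^(3*t)/117649 + 221184*e^(2*t)/117649 + 12288*e^(t)/117649

E[X^3] = D^3[M](0) = 2091/49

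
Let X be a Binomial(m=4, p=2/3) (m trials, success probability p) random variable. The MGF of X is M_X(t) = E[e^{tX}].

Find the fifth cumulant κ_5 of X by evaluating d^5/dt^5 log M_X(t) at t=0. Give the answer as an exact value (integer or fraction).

κ_5 = K′′′′′(0) = 40/81

M_X(t) = (2*e^(t)/3 + 1/3)^4
K_X(t) = log M_X(t) = 4*log(2*e^(t)/3 + 1/3)
K′(t) = 8*e^(t)/(2*e^(t) + 1)
K′′(t) = 8*e^(t)/(4*e^(2*t) + 4*e^(t) + 1)
K′′′(t) = (-16*e^(2*t) + 8*e^(t))/(8*e^(3*t) + 12*e^(2*t) + 6*e^(t) + 1)
K′′′′(t) = (32*e^(3*t) - 64*e^(2*t) + 8*e^(t))/(16*e^(4*t) + 32*e^(3*t) + 24*e^(2*t) + 8*e^(t) + 1)
K′′′′′(t) = (-64*e^(4*t) + 352*e^(3*t) - 176*e^(2*t) + 8*e^(t))/(32*e^(5*t) + 80*e^(4*t) + 80*e^(3*t) + 40*e^(2*t) + 10*e^(t) + 1)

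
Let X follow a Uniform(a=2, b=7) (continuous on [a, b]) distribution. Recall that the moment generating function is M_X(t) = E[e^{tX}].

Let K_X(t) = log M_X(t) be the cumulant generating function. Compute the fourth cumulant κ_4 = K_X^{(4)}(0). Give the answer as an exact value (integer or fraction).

M_X(t) = (e^(7*t) - e^(2*t))/(5*t)
K_X(t) = log M_X(t) = -log(t) + log(e^(7*t) - e^(2*t)) - log(5)
K′(t) = (7*t*e^(5*t) - 2*t - e^(5*t) + 1)/(t*e^(5*t) - t)
K′′(t) = (-25*t^2*e^(5*t) + e^(10*t) - 2*e^(5*t) + 1)/(t^2*e^(10*t) - 2*t^2*e^(5*t) + t^2)
K′′′(t) = (125*t^3*e^(10*t) + 125*t^3*e^(5*t) - 2*e^(15*t) + 6*e^(10*t) - 6*e^(5*t) + 2)/(t^3*e^(15*t) - 3*t^3*e^(10*t) + 3*t^3*e^(5*t) - t^3)

κ_4 = K′′′′(0) = -125/24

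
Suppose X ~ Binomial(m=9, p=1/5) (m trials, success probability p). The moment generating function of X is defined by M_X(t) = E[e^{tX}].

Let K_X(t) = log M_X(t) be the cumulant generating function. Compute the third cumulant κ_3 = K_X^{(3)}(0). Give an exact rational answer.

κ_3 = K′′′(0) = 108/125

M_X(t) = (e^(t)/5 + 4/5)^9
K_X(t) = log M_X(t) = 9*log(e^(t)/5 + 4/5)
K′(t) = 9*e^(t)/(e^(t) + 4)
K′′(t) = 36*e^(t)/(e^(2*t) + 8*e^(t) + 16)
K′′′(t) = (-36*e^(2*t) + 144*e^(t))/(e^(3*t) + 12*e^(2*t) + 48*e^(t) + 64)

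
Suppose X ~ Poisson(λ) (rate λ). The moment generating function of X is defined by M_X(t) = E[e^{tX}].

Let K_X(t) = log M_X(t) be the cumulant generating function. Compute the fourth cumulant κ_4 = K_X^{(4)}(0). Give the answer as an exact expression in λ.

κ_4 = D^4[K](0) = λ

M_X(t) = e^(λ*(e^(t) - 1))
K_X(t) = log M_X(t) = λ*(e^(t) - 1)
D^4[K](t) = λ*e^(t)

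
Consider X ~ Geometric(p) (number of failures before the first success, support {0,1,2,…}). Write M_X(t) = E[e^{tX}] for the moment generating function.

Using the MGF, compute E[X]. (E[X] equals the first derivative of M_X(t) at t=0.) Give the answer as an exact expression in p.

E[X] = M′(0) = (1 - p)/p

M_X(t) = p/(-(1 - p)*e^(t) + 1)
M′(t) = (-p^2*e^(t) + p*e^(t))/(p^2*e^(2*t) - 2*p*e^(2*t) + 2*p*e^(t) + e^(2*t) - 2*e^(t) + 1)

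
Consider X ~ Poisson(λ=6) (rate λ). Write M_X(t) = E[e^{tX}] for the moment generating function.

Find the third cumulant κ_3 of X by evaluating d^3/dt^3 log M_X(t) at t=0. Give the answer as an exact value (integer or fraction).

M_X(t) = e^(6*e^(t) - 6)
K_X(t) = log M_X(t) = 6*e^(t) - 6
K′(t) = 6*e^(t)
K′′(t) = 6*e^(t)
K′′′(t) = 6*e^(t)

κ_3 = K′′′(0) = 6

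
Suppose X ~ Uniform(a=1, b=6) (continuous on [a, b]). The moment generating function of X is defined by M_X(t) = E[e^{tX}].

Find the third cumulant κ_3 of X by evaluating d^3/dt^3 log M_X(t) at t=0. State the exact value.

κ_3 = K^(3)(0) = 0

M_X(t) = (e^(6*t) - e^(t))/(5*t)
K_X(t) = log M_X(t) = -log(t) + log(e^(6*t) - e^(t)) - log(5)
K^(3)(t) = (125*t^3*e^(10*t) + 125*t^3*e^(5*t) - 2*e^(15*t) + 6*e^(10*t) - 6*e^(5*t) + 2)/(t^3*e^(15*t) - 3*t^3*e^(10*t) + 3*t^3*e^(5*t) - t^3)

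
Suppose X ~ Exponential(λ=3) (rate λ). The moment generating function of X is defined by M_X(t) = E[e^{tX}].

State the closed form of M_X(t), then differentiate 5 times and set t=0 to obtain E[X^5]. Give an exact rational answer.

M_X(t) = 3/(3 - t)
M^(5)(t) = 360/(t^6 - 18*t^5 + 135*t^4 - 540*t^3 + 1215*t^2 - 1458*t + 729)

E[X^5] = M^(5)(0) = 40/81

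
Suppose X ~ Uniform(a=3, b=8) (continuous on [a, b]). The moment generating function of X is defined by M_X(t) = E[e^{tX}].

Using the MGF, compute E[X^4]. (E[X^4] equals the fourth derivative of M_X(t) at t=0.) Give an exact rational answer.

E[X^4] = D^4[M](0) = 1301

M_X(t) = (e^(8*t) - e^(3*t))/(5*t)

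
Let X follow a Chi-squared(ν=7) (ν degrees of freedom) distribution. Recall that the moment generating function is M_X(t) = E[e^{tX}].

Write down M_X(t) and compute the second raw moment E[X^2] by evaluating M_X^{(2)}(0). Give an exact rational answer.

E[X^2] = D^2[M](0) = 63

M_X(t) = (1 - 2*t)^(-7/2)
D^2[M](t) = -63/(32*t^5*√(1 - 2*t) - 80*t^4*√(1 - 2*t) + 80*t^3*√(1 - 2*t) - 40*t^2*√(1 - 2*t) + 10*t*√(1 - 2*t) - √(1 - 2*t))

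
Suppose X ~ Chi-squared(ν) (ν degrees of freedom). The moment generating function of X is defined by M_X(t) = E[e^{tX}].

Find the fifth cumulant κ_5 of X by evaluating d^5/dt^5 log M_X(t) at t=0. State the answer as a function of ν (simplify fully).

M_X(t) = (1 - 2*t)^(-ν/2)
K_X(t) = log M_X(t) = -ν*log(1 - 2*t)/2
K^(5)(t) = -384*ν/(32*t^5 - 80*t^4 + 80*t^3 - 40*t^2 + 10*t - 1)

κ_5 = K^(5)(0) = 384*ν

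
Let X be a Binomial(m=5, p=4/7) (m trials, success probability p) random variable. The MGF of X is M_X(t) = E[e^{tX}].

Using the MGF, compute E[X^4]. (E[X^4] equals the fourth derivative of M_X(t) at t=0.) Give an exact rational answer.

M_X(t) = (4*e^(t)/7 + 3/7)^5
D^4[M](t) = 640000*e^(5*t)/16807 + 983040*e^(4*t)/16807 + 466560*e^(3*t)/16807 + 69120*e^(2*t)/16807 + 1620*e^(t)/16807

E[X^4] = D^4[M](0) = 308620/2401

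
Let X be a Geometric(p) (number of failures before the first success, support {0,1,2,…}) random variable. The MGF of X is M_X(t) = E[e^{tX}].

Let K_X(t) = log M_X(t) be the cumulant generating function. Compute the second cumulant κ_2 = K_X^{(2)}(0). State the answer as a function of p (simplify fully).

M_X(t) = p/(-(1 - p)*e^(t) + 1)
K_X(t) = log M_X(t) = log(p) - log(-(1 - p)*e^(t) + 1)
K^(2)(t) = (-p*e^(t) + e^(t))/(p^2*e^(2*t) - 2*p*e^(2*t) + 2*p*e^(t) + e^(2*t) - 2*e^(t) + 1)

κ_2 = K^(2)(0) = (1 - p)/p^2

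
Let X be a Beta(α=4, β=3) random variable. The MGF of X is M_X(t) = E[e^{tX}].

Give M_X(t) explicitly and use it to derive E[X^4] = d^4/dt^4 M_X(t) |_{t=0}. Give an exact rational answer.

M_X(t) = ₁F₁(4; 7; t)
M′(t) = 4*₁F₁(5; 8; t)/7
M′′(t) = 5*₁F₁(6; 9; t)/14
M′′′(t) = 5*₁F₁(7; 10; t)/21
M′′′′(t) = ₁F₁(8; 11; t)/6

E[X^4] = M′′′′(0) = 1/6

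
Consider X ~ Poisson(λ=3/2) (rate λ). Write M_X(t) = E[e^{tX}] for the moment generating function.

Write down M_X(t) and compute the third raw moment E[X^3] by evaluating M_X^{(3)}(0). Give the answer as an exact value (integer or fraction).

M_X(t) = e^(3*e^(t)/2 - 3/2)
D^3[M](t) = (27*e^(3*t)*e^(3*e^(t)/2) + 54*e^(2*t)*e^(3*e^(t)/2) + 12*e^(t)*e^(3*e^(t)/2))*e^(-3/2)/8

E[X^3] = D^3[M](0) = 93/8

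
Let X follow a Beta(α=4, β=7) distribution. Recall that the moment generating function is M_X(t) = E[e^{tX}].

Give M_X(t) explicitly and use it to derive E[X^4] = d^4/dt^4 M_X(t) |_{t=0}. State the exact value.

M_X(t) = ₁F₁(4; 11; t)
M′(t) = 4*₁F₁(5; 12; t)/11
M′′(t) = 5*₁F₁(6; 13; t)/33
M′′′(t) = 10*₁F₁(7; 14; t)/143
M′′′′(t) = 5*₁F₁(8; 15; t)/143

E[X^4] = M′′′′(0) = 5/143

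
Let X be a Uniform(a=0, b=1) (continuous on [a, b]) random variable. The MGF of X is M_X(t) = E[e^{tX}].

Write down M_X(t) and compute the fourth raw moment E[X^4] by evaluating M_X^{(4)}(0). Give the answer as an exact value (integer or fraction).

M_X(t) = (e^(t) - 1)/t
dM/dt = (t*e^(t) - e^(t) + 1)/t^2
d^2M/dt^2 = (t^2*e^(t) - 2*t*e^(t) + 2*e^(t) - 2)/t^3
d^3M/dt^3 = (t^3*e^(t) - 3*t^2*e^(t) + 6*t*e^(t) - 6*e^(t) + 6)/t^4
d^4M/dt^4 = (t^4*e^(t) - 4*t^3*e^(t) + 12*t^2*e^(t) - 24*t*e^(t) + 24*e^(t) - 24)/t^5

E[X^4] = d^4M/dt^4 |_{t=0} = 1/5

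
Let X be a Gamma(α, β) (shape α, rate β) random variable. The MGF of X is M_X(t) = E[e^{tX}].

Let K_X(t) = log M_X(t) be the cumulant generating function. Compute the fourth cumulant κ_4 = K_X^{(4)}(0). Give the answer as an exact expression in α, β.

κ_4 = D^4[K](0) = 6*α/β^4

M_X(t) = (β/(β - t))^α
K_X(t) = log M_X(t) = α*(log(β) - log(β - t))
D^4[K](t) = 6*α/(β^4 - 4*β^3*t + 6*β^2*t^2 - 4*β*t^3 + t^4)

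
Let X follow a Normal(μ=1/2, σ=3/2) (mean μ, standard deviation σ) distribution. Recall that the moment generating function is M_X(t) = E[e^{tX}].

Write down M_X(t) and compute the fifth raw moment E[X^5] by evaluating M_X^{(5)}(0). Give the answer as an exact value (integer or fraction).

E[X^5] = D^5[M](0) = 653/16

M_X(t) = e^(9*t^2/8 + t/2)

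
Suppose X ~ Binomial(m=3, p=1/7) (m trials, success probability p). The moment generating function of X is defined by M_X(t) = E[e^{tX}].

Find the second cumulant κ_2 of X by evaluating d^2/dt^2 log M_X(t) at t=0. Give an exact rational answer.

κ_2 = K^(2)(0) = 18/49

M_X(t) = (e^(t)/7 + 6/7)^3
K_X(t) = log M_X(t) = 3*log(e^(t)/7 + 6/7)
K^(2)(t) = 18*e^(t)/(e^(2*t) + 12*e^(t) + 36)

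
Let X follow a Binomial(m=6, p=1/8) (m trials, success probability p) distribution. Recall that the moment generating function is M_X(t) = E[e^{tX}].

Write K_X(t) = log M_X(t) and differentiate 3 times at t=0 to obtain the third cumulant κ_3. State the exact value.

κ_3 = K^(3)(0) = 63/128

M_X(t) = (e^(t)/8 + 7/8)^6
K_X(t) = log M_X(t) = 6*log(e^(t)/8 + 7/8)
K^(3)(t) = (-42*e^(2*t) + 294*e^(t))/(e^(3*t) + 21*e^(2*t) + 147*e^(t) + 343)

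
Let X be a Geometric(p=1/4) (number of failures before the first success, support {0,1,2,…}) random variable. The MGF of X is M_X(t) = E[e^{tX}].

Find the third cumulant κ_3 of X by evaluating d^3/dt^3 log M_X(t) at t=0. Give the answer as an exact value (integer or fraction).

M_X(t) = 1/(4*(1 - 3*e^(t)/4))
K_X(t) = log M_X(t) = -log(1 - 3*e^(t)/4) - 2*log(2)
K^(3)(t) = (-36*e^(2*t) - 48*e^(t))/(27*e^(3*t) - 108*e^(2*t) + 144*e^(t) - 64)

κ_3 = K^(3)(0) = 84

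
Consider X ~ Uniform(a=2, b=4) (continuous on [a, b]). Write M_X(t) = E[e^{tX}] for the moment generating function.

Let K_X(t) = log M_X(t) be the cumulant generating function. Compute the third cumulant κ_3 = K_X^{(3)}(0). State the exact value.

κ_3 = K^(3)(0) = 0

M_X(t) = (e^(4*t) - e^(2*t))/(2*t)
K_X(t) = log M_X(t) = -log(t) + log(e^(4*t) - e^(2*t)) - log(2)
K^(3)(t) = (8*t^3*e^(4*t) + 8*t^3*e^(2*t) - 2*e^(6*t) + 6*e^(4*t) - 6*e^(2*t) + 2)/(t^3*e^(6*t) - 3*t^3*e^(4*t) + 3*t^3*e^(2*t) - t^3)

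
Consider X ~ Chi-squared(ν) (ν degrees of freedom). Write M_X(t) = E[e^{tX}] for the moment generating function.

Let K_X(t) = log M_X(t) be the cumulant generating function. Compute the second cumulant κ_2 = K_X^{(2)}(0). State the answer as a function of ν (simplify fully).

M_X(t) = (1 - 2*t)^(-ν/2)
K_X(t) = log M_X(t) = -ν*log(1 - 2*t)/2
K′(t) = -ν/(2*t - 1)
K′′(t) = 2*ν/(4*t^2 - 4*t + 1)

κ_2 = K′′(0) = 2*ν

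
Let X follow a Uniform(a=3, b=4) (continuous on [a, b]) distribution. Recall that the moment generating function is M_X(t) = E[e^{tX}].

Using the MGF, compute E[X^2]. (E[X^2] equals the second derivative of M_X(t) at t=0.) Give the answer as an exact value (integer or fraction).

E[X^2] = M^(2)(0) = 37/3

M_X(t) = (e^(4*t) - e^(3*t))/t
M^(2)(t) = (16*t^2*e^(4*t) - 9*t^2*e^(3*t) - 8*t*e^(4*t) + 6*t*e^(3*t) + 2*e^(4*t) - 2*e^(3*t))/t^3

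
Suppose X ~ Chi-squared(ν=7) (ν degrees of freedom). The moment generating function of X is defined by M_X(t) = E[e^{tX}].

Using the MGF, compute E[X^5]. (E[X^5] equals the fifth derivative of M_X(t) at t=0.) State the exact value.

M_X(t) = (1 - 2*t)^(-7/2)

E[X^5] = M^(5)(0) = 135135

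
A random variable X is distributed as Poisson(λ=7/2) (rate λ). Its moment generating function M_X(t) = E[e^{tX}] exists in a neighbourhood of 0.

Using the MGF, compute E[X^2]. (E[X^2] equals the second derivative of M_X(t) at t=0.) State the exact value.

M_X(t) = e^(7*e^(t)/2 - 7/2)
M′(t) = 7*e^(-7/2)*e^(t)*e^(7*e^(t)/2)/2
M′′(t) = (49*e^(2*t)*e^(7*e^(t)/2) + 14*e^(t)*e^(7*e^(t)/2))*e^(-7/2)/4

E[X^2] = M′′(0) = 63/4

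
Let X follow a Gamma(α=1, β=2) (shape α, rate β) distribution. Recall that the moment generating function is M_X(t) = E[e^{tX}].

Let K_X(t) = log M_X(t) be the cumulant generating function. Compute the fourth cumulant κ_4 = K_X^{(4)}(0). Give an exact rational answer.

M_X(t) = 2/(2 - t)
K_X(t) = log M_X(t) = -log(2 - t) + log(2)
K′(t) = -1/(t - 2)
K′′(t) = 1/(t^2 - 4*t + 4)
K′′′(t) = -2/(t^3 - 6*t^2 + 12*t - 8)
K′′′′(t) = 6/(t^4 - 8*t^3 + 24*t^2 - 32*t + 16)

κ_4 = K′′′′(0) = 3/8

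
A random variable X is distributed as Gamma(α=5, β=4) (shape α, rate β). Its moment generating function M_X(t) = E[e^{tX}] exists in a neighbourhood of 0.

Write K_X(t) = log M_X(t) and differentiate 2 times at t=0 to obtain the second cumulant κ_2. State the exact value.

M_X(t) = 1024/(4 - t)^5
K_X(t) = log M_X(t) = -5*log(4 - t) + 10*log(2)
K′(t) = -5/(t - 4)
K′′(t) = 5/(t^2 - 8*t + 16)

κ_2 = K′′(0) = 5/16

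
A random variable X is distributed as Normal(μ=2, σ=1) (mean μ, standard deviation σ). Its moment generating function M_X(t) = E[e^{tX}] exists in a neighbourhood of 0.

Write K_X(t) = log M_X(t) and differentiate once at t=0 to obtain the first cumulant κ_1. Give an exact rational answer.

M_X(t) = e^(t^2/2 + 2*t)
K_X(t) = log M_X(t) = t^2/2 + 2*t
D[K](t) = t + 2

κ_1 = D[K](0) = 2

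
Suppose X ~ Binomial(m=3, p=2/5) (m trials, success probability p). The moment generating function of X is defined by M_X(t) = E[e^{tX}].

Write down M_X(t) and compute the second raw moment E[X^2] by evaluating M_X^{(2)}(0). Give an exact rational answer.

M_X(t) = (2*e^(t)/5 + 3/5)^3
D^2[M](t) = 72*e^(3*t)/125 + 144*e^(2*t)/125 + 54*e^(t)/125

E[X^2] = D^2[M](0) = 54/25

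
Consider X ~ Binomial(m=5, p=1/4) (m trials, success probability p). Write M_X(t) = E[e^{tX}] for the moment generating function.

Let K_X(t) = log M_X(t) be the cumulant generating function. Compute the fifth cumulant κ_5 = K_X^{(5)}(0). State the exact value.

κ_5 = D^5[K](0) = -75/128

M_X(t) = (e^(t)/4 + 3/4)^5
K_X(t) = log M_X(t) = 5*log(e^(t)/4 + 3/4)
D^5[K](t) = (-15*e^(4*t) + 495*e^(3*t) - 1485*e^(2*t) + 405*e^(t))/(e^(5*t) + 15*e^(4*t) + 90*e^(3*t) + 270*e^(2*t) + 405*e^(t) + 243)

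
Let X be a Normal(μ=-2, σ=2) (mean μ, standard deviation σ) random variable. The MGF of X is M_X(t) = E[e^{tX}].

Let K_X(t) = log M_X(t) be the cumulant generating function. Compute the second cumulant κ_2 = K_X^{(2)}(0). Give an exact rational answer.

M_X(t) = e^(2*t^2 - 2*t)
K_X(t) = log M_X(t) = 2*t^2 - 2*t
D^2[K](t) = 4

κ_2 = D^2[K](0) = 4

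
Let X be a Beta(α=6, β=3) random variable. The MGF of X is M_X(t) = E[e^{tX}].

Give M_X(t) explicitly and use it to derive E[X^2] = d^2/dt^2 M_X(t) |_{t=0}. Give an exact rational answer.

M_X(t) = ₁F₁(6; 9; t)
D^2[M](t) = 7*₁F₁(8; 11; t)/15

E[X^2] = D^2[M](0) = 7/15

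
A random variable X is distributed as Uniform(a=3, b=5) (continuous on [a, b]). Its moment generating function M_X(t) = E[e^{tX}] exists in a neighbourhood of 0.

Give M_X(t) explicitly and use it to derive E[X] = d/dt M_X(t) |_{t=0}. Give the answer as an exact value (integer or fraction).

M_X(t) = (e^(5*t) - e^(3*t))/(2*t)
M′(t) = (5*t*e^(5*t) - 3*t*e^(3*t) - e^(5*t) + e^(3*t))/(2*t^2)

E[X] = M′(0) = 4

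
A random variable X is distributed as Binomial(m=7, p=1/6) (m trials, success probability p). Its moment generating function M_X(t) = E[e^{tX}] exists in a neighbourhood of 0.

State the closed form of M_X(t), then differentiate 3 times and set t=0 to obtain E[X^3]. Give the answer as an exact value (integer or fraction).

E[X^3] = D^3[M](0) = 203/36

M_X(t) = (e^(t)/6 + 5/6)^7
D^3[M](t) = 343*e^(7*t)/279936 + 35*e^(6*t)/1296 + 21875*e^(5*t)/93312 + 4375*e^(4*t)/4374 + 21875*e^(3*t)/10368 + 21875*e^(2*t)/11664 + 109375*e^(t)/279936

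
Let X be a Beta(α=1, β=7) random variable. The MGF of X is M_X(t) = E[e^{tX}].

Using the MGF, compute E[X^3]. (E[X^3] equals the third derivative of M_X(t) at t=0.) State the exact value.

E[X^3] = d^3M/dt^3 |_{t=0} = 1/120

M_X(t) = ₁F₁(1; 8; t)
dM/dt = ₁F₁(2; 9; t)/8
d^2M/dt^2 = ₁F₁(3; 10; t)/36
d^3M/dt^3 = ₁F₁(4; 11; t)/120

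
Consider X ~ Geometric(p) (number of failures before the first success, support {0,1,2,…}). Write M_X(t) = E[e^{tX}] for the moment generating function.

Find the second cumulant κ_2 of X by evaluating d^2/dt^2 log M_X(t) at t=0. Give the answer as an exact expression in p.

M_X(t) = p/(-(1 - p)*e^(t) + 1)
K_X(t) = log M_X(t) = log(p) - log(-(1 - p)*e^(t) + 1)
K^(2)(t) = (-p*e^(t) + e^(t))/(p^2*e^(2*t) - 2*p*e^(2*t) + 2*p*e^(t) + e^(2*t) - 2*e^(t) + 1)

κ_2 = K^(2)(0) = (1 - p)/p^2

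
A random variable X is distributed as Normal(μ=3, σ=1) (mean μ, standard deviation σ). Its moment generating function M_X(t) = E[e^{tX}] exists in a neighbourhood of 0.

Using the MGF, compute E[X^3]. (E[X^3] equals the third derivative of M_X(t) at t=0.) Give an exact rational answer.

M_X(t) = e^(t^2/2 + 3*t)
M^(3)(t) = t^3*e^(3*t)*e^(t^2/2) + 9*t^2*e^(3*t)*e^(t^2/2) + 30*t*e^(3*t)*e^(t^2/2) + 36*e^(3*t)*e^(t^2/2)

E[X^3] = M^(3)(0) = 36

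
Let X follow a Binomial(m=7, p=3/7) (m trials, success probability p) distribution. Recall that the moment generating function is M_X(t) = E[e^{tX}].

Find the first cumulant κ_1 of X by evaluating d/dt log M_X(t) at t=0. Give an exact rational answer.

κ_1 = K^(1)(0) = 3

M_X(t) = (3*e^(t)/7 + 4/7)^7
K_X(t) = log M_X(t) = 7*log(3*e^(t)/7 + 4/7)
K^(1)(t) = 21*e^(t)/(3*e^(t) + 4)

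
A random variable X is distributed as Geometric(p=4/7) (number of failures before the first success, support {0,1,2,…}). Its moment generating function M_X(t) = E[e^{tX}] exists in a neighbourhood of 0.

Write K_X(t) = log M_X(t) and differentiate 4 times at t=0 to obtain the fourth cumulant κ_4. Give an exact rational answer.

M_X(t) = 4/(7*(1 - 3*e^(t)/7))
K_X(t) = log M_X(t) = -log(1 - 3*e^(t)/7) - log(7) + 2*log(2)
K^(4)(t) = (189*e^(3*t) + 1764*e^(2*t) + 1029*e^(t))/(81*e^(4*t) - 756*e^(3*t) + 2646*e^(2*t) - 4116*e^(t) + 2401)

κ_4 = K^(4)(0) = 1491/128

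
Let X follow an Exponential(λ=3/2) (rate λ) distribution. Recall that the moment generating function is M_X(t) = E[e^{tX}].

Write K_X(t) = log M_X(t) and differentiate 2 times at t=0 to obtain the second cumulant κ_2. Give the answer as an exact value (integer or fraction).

M_X(t) = 3/(2*(3/2 - t))
K_X(t) = log M_X(t) = -log(3/2 - t) - log(2) + log(3)
K′(t) = -2/(2*t - 3)
K′′(t) = 4/(4*t^2 - 12*t + 9)

κ_2 = K′′(0) = 4/9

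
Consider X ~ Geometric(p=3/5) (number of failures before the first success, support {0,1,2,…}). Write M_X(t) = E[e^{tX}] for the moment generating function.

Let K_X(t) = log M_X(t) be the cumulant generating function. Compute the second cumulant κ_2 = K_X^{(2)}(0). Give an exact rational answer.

κ_2 = D^2[K](0) = 10/9

M_X(t) = 3/(5*(1 - 2*e^(t)/5))
K_X(t) = log M_X(t) = -log(1 - 2*e^(t)/5) - log(5) + log(3)
D^2[K](t) = 10*e^(t)/(4*e^(2*t) - 20*e^(t) + 25)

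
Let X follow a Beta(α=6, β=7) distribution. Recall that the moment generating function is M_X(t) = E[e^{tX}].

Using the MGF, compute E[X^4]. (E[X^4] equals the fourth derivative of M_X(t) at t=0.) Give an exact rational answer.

E[X^4] = M^(4)(0) = 9/130

M_X(t) = ₁F₁(6; 13; t)
M^(4)(t) = 9*₁F₁(10; 17; t)/130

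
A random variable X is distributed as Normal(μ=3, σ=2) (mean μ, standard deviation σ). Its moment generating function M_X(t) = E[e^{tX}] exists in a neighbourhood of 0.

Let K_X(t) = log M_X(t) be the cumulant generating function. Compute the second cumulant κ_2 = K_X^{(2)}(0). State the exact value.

κ_2 = K′′(0) = 4

M_X(t) = e^(2*t^2 + 3*t)
K_X(t) = log M_X(t) = 2*t^2 + 3*t
K′(t) = 4*t + 3
K′′(t) = 4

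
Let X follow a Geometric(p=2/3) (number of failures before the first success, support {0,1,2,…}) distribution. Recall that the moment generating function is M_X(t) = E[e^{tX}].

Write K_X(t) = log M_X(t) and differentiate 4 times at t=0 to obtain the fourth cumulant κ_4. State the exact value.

M_X(t) = 2/(3*(1 - e^(t)/3))
K_X(t) = log M_X(t) = -log(1 - e^(t)/3) - log(3) + log(2)
K′(t) = -e^(t)/(e^(t) - 3)
K′′(t) = 3*e^(t)/(e^(2*t) - 6*e^(t) + 9)
K′′′(t) = (-3*e^(2*t) - 9*e^(t))/(e^(3*t) - 9*e^(2*t) + 27*e^(t) - 27)
K′′′′(t) = (3*e^(3*t) + 36*e^(2*t) + 27*e^(t))/(e^(4*t) - 12*e^(3*t) + 54*e^(2*t) - 108*e^(t) + 81)

κ_4 = K′′′′(0) = 33/8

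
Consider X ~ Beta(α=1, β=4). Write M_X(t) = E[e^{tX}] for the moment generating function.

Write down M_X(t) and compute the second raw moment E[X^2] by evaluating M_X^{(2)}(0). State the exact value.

M_X(t) = ₁F₁(1; 5; t)
dM/dt = ₁F₁(2; 6; t)/5
d^2M/dt^2 = ₁F₁(3; 7; t)/15

E[X^2] = d^2M/dt^2 |_{t=0} = 1/15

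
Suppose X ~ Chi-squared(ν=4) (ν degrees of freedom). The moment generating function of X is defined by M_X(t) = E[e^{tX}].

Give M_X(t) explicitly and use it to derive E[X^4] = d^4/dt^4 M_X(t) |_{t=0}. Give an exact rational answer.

E[X^4] = M′′′′(0) = 1920

M_X(t) = (1 - 2*t)^(-2)
M′(t) = -4/(8*t^3 - 12*t^2 + 6*t - 1)
M′′(t) = 24/(16*t^4 - 32*t^3 + 24*t^2 - 8*t + 1)
M′′′(t) = -192/(32*t^5 - 80*t^4 + 80*t^3 - 40*t^2 + 10*t - 1)
M′′′′(t) = 1920/(64*t^6 - 192*t^5 + 240*t^4 - 160*t^3 + 60*t^2 - 12*t + 1)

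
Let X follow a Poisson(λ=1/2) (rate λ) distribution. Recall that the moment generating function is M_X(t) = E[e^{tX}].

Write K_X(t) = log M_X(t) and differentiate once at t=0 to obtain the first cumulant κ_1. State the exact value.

κ_1 = K^(1)(0) = 1/2

M_X(t) = e^(e^(t)/2 - 1/2)
K_X(t) = log M_X(t) = e^(t)/2 - 1/2
K^(1)(t) = e^(t)/2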